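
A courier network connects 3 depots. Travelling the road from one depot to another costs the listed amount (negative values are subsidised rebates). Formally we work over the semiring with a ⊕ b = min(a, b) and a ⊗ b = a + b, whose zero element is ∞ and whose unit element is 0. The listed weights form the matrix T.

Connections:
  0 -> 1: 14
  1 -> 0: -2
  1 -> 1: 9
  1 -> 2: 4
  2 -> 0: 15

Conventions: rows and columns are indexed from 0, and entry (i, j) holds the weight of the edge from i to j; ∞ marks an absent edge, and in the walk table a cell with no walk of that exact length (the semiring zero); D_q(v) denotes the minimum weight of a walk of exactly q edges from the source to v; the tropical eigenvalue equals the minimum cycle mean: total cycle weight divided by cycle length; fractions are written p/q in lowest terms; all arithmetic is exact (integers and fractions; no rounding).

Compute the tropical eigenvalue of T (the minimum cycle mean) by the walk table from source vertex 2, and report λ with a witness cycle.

q=0: [∞, ∞, 0]
q=1: [15, ∞, ∞]
q=2: [∞, 29, ∞]
q=3: [27, 38, 33]
Optimal cycle mean attained by: cycle 0->1->0, total 14 + (-2), length 2.
Answer: λ = 6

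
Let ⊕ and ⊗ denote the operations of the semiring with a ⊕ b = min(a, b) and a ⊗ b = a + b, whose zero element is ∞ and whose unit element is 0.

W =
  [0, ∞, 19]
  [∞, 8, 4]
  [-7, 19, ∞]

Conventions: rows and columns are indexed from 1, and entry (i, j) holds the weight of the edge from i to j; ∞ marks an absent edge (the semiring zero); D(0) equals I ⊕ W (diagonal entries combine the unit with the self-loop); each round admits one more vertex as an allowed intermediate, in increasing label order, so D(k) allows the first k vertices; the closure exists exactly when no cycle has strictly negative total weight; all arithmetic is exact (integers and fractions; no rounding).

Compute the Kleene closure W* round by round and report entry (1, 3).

D(0):
  [0, ∞, 19]
  [∞, 0, 4]
  [-7, 19, 0]
D(1):
  [0, ∞, 19]
  [∞, 0, 4]
  [-7, 19, 0]
D(2):
  [0, ∞, 19]
  [∞, 0, 4]
  [-7, 19, 0]
D(3):
  [0, 38, 19]
  [-3, 0, 4]
  [-7, 19, 0]
Answer: W*[1][3] = 19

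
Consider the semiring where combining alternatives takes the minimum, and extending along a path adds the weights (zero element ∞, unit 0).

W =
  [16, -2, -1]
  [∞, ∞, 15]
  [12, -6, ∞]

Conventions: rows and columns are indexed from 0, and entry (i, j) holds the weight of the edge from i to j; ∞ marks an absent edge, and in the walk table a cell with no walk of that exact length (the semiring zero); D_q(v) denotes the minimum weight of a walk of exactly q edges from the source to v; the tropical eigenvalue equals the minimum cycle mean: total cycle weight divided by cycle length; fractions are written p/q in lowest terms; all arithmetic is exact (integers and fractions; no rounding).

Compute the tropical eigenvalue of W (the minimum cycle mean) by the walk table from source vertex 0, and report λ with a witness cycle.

q=0: [0, ∞, ∞]
q=1: [16, -2, -1]
q=2: [11, -7, 13]
q=3: [25, 7, 8]
Optimal cycle mean attained by: cycle 1->2->1, total 15 + (-6), length 2.
Answer: λ = 9/2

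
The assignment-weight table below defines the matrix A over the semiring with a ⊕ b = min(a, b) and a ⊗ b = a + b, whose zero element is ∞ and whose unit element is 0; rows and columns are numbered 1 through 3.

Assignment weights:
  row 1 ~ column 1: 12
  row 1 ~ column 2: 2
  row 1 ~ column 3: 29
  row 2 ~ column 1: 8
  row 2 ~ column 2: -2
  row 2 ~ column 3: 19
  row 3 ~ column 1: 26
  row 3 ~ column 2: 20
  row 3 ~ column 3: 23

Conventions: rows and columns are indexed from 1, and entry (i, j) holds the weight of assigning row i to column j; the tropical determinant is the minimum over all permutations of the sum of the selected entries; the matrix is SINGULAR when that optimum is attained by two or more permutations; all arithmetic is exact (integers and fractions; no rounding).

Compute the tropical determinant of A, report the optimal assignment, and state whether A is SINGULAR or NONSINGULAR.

σ = (1, 2, 3): 12 + (-2) + 23 = 33
σ = (1, 3, 2): 12 + 19 + 20 = 51
σ = (2, 1, 3): 2 + 8 + 23 = 33
σ = (2, 3, 1): 2 + 19 + 26 = 47
σ = (3, 1, 2): 29 + 8 + 20 = 57
σ = (3, 2, 1): 29 + (-2) + 26 = 53
Optimal value attained by: σ = (1, 2, 3).
Answer: det⊕(A) = 33; verdict: SINGULAR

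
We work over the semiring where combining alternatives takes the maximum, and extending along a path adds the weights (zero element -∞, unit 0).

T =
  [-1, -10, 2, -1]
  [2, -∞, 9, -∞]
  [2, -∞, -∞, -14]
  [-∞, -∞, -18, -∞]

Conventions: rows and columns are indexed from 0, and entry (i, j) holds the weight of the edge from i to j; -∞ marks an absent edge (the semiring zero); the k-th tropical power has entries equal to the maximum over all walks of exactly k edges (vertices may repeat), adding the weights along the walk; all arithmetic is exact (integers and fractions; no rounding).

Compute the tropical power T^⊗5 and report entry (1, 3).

T^⊗2:
  [4, -11, 1, -2]
  [11, -8, 4, 1]
  [1, -8, 4, 1]
  [-16, -∞, -∞, -32]
T^⊗3:
  [3, -6, 6, 3]
  [10, 1, 13, 10]
  [6, -9, 3, 0]
  [-17, -26, -14, -17]
T^⊗4:
  [8, -7, 5, 2]
  [15, 0, 12, 9]
  [5, -4, 8, 5]
  [-12, -27, -15, -18]
T^⊗5:
  [7, -2, 10, 7]
  [14, 5, 17, 14]
  [10, -5, 7, 4]
  [-13, -22, -10, -13]
Key observation: the optimum is the walk 1->2->0->2->0->3, with weight 9 + 2 + 2 + 2 + (-1) = 14.
Optimal value attained by: walk 1->2->0->2->0->3.
Answer: (T^⊗5)[1][3] = 14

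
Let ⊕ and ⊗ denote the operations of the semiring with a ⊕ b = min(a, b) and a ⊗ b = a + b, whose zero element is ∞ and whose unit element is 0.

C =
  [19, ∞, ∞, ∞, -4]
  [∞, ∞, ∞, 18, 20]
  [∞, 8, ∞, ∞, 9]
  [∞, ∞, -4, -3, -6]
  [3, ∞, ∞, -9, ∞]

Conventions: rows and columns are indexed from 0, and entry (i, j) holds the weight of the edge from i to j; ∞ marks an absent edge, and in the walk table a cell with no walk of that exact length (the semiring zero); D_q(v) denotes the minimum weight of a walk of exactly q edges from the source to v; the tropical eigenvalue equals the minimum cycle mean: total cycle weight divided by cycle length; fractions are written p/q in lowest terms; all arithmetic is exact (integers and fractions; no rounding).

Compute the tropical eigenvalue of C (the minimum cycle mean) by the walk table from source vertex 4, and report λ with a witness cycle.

q=0: [∞, ∞, ∞, ∞, 0]
q=1: [3, ∞, ∞, -9, ∞]
q=2: [22, ∞, -13, -12, -15]
q=3: [-12, -5, -16, -24, -18]
q=4: [-15, -8, -28, -27, -30]
q=5: [-27, -20, -31, -39, -33]
Optimal cycle mean attained by: cycle 3->4->3, total (-6) + (-9), length 2.
Answer: λ = -15/2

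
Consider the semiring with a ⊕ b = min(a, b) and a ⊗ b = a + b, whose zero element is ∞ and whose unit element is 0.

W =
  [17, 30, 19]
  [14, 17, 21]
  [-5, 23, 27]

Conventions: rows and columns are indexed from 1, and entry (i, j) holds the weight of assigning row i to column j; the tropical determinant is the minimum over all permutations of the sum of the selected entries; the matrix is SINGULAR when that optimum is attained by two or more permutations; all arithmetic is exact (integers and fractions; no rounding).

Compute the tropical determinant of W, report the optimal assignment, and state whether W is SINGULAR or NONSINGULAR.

σ = (1, 2, 3): 17 + 17 + 27 = 61
σ = (1, 3, 2): 17 + 21 + 23 = 61
σ = (2, 1, 3): 30 + 14 + 27 = 71
σ = (2, 3, 1): 30 + 21 + (-5) = 46
σ = (3, 1, 2): 19 + 14 + 23 = 56
σ = (3, 2, 1): 19 + 17 + (-5) = 31
Optimal value attained by: σ = (3, 2, 1).
Answer: det⊕(W) = 31; verdict: NONSINGULAR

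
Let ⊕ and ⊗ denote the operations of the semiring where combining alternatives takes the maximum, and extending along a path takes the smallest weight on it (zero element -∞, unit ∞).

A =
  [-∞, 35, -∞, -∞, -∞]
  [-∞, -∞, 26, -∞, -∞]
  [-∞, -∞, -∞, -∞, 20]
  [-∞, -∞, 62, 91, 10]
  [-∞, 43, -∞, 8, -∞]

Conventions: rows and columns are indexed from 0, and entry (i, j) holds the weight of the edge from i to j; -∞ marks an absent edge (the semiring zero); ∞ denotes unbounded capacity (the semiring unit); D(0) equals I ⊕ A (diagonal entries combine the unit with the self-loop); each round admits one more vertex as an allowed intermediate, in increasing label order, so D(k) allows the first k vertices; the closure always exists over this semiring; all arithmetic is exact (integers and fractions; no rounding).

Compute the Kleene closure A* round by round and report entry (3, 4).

D(0):
  [∞, 35, -∞, -∞, -∞]
  [-∞, ∞, 26, -∞, -∞]
  [-∞, -∞, ∞, -∞, 20]
  [-∞, -∞, 62, ∞, 10]
  [-∞, 43, -∞, 8, ∞]
D(1):
  [∞, 35, -∞, -∞, -∞]
  [-∞, ∞, 26, -∞, -∞]
  [-∞, -∞, ∞, -∞, 20]
  [-∞, -∞, 62, ∞, 10]
  [-∞, 43, -∞, 8, ∞]
D(2):
  [∞, 35, 26, -∞, -∞]
  [-∞, ∞, 26, -∞, -∞]
  [-∞, -∞, ∞, -∞, 20]
  [-∞, -∞, 62, ∞, 10]
  [-∞, 43, 26, 8, ∞]
D(3):
  [∞, 35, 26, -∞, 20]
  [-∞, ∞, 26, -∞, 20]
  [-∞, -∞, ∞, -∞, 20]
  [-∞, -∞, 62, ∞, 20]
  [-∞, 43, 26, 8, ∞]
D(4):
  [∞, 35, 26, -∞, 20]
  [-∞, ∞, 26, -∞, 20]
  [-∞, -∞, ∞, -∞, 20]
  [-∞, -∞, 62, ∞, 20]
  [-∞, 43, 26, 8, ∞]
D(5):
  [∞, 35, 26, 8, 20]
  [-∞, ∞, 26, 8, 20]
  [-∞, 20, ∞, 8, 20]
  [-∞, 20, 62, ∞, 20]
  [-∞, 43, 26, 8, ∞]
Answer: A*[3][4] = 20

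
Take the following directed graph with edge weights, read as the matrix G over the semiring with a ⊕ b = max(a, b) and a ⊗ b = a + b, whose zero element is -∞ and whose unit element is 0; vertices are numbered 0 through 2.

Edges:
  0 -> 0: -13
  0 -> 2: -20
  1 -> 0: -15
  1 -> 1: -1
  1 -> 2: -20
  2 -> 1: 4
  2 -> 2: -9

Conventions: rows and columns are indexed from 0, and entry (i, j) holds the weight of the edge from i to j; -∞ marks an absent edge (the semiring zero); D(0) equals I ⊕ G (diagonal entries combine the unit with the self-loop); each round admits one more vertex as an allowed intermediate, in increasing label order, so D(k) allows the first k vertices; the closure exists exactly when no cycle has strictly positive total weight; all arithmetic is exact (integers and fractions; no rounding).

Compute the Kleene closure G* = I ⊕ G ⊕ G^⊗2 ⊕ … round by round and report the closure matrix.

D(0):
  [0, -∞, -20]
  [-15, 0, -20]
  [-∞, 4, 0]
D(1):
  [0, -∞, -20]
  [-15, 0, -20]
  [-∞, 4, 0]
D(2):
  [0, -∞, -20]
  [-15, 0, -20]
  [-11, 4, 0]
D(3):
  [0, -16, -20]
  [-15, 0, -20]
  [-11, 4, 0]
Answer: G* = [[0, -16, -20], [-15, 0, -20], [-11, 4, 0]]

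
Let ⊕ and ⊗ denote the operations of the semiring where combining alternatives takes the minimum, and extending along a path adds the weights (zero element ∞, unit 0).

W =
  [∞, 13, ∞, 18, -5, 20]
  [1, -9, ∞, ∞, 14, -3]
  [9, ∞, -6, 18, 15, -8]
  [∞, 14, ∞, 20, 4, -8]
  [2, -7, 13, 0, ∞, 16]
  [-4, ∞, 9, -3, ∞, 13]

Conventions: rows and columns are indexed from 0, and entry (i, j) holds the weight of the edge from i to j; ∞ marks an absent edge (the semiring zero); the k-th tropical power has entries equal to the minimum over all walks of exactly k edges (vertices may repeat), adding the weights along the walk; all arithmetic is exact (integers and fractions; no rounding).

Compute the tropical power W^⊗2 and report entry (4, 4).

W^⊗2:
  [-3, -12, 8, -5, 22, 10]
  [-8, -18, 6, -6, -4, -12]
  [-12, 8, -12, -11, 4, -14]
  [-12, -3, 1, -11, 24, 5]
  [-6, -16, 7, 13, -3, -10]
  [9, 9, 3, 10, -9, -11]
Key observation: the optimum is the walk 4->0->4, with weight 2 + (-5) = -3.
Optimal value attained by: walk 4->0->4.
Answer: (W^⊗2)[4][4] = -3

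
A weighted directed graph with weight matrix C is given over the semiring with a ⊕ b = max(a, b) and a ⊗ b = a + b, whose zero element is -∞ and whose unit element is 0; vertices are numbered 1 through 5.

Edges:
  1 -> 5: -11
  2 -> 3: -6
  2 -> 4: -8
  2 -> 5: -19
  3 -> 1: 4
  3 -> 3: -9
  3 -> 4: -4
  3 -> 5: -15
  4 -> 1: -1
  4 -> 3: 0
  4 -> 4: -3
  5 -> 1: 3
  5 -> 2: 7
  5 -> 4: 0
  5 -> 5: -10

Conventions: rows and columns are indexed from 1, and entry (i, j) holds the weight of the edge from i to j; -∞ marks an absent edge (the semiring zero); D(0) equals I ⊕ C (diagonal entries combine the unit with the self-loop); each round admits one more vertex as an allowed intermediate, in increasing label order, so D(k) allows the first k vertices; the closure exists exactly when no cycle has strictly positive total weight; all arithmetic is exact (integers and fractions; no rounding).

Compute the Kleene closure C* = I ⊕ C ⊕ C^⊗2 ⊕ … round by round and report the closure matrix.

D(0):
  [0, -∞, -∞, -∞, -11]
  [-∞, 0, -6, -8, -19]
  [4, -∞, 0, -4, -15]
  [-1, -∞, 0, 0, -∞]
  [3, 7, -∞, 0, 0]
D(1):
  [0, -∞, -∞, -∞, -11]
  [-∞, 0, -6, -8, -19]
  [4, -∞, 0, -4, -7]
  [-1, -∞, 0, 0, -12]
  [3, 7, -∞, 0, 0]
D(2):
  [0, -∞, -∞, -∞, -11]
  [-∞, 0, -6, -8, -19]
  [4, -∞, 0, -4, -7]
  [-1, -∞, 0, 0, -12]
  [3, 7, 1, 0, 0]
D(3):
  [0, -∞, -∞, -∞, -11]
  [-2, 0, -6, -8, -13]
  [4, -∞, 0, -4, -7]
  [4, -∞, 0, 0, -7]
  [5, 7, 1, 0, 0]
D(4):
  [0, -∞, -∞, -∞, -11]
  [-2, 0, -6, -8, -13]
  [4, -∞, 0, -4, -7]
  [4, -∞, 0, 0, -7]
  [5, 7, 1, 0, 0]
D(5):
  [0, -4, -10, -11, -11]
  [-2, 0, -6, -8, -13]
  [4, 0, 0, -4, -7]
  [4, 0, 0, 0, -7]
  [5, 7, 1, 0, 0]
Answer: C* = [[0, -4, -10, -11, -11], [-2, 0, -6, -8, -13], [4, 0, 0, -4, -7], [4, 0, 0, 0, -7], [5, 7, 1, 0, 0]]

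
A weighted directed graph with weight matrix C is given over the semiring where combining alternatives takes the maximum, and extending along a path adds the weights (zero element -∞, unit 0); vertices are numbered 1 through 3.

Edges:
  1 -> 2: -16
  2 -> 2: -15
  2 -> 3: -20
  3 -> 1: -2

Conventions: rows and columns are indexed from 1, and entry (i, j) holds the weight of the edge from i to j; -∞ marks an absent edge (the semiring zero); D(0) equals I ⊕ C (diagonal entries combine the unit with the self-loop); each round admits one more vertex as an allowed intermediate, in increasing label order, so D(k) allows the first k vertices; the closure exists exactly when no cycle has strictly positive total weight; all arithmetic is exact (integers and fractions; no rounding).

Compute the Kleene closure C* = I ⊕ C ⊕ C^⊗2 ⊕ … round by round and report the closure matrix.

D(0):
  [0, -16, -∞]
  [-∞, 0, -20]
  [-2, -∞, 0]
D(1):
  [0, -16, -∞]
  [-∞, 0, -20]
  [-2, -18, 0]
D(2):
  [0, -16, -36]
  [-∞, 0, -20]
  [-2, -18, 0]
D(3):
  [0, -16, -36]
  [-22, 0, -20]
  [-2, -18, 0]
Answer: C* = [[0, -16, -36], [-22, 0, -20], [-2, -18, 0]]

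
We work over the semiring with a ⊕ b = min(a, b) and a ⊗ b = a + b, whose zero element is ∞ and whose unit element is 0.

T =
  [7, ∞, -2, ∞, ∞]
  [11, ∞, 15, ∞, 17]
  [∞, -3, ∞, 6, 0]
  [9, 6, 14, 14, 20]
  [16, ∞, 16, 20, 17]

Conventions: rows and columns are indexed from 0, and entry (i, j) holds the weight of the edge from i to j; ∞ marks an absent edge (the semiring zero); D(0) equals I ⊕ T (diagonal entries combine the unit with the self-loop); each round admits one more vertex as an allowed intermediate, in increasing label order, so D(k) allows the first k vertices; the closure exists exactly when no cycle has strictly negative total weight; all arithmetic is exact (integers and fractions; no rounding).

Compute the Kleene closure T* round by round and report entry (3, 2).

D(0):
  [0, ∞, -2, ∞, ∞]
  [11, 0, 15, ∞, 17]
  [∞, -3, 0, 6, 0]
  [9, 6, 14, 0, 20]
  [16, ∞, 16, 20, 0]
D(1):
  [0, ∞, -2, ∞, ∞]
  [11, 0, 9, ∞, 17]
  [∞, -3, 0, 6, 0]
  [9, 6, 7, 0, 20]
  [16, ∞, 14, 20, 0]
D(2):
  [0, ∞, -2, ∞, ∞]
  [11, 0, 9, ∞, 17]
  [8, -3, 0, 6, 0]
  [9, 6, 7, 0, 20]
  [16, ∞, 14, 20, 0]
D(3):
  [0, -5, -2, 4, -2]
  [11, 0, 9, 15, 9]
  [8, -3, 0, 6, 0]
  [9, 4, 7, 0, 7]
  [16, 11, 14, 20, 0]
D(4):
  [0, -5, -2, 4, -2]
  [11, 0, 9, 15, 9]
  [8, -3, 0, 6, 0]
  [9, 4, 7, 0, 7]
  [16, 11, 14, 20, 0]
D(5):
  [0, -5, -2, 4, -2]
  [11, 0, 9, 15, 9]
  [8, -3, 0, 6, 0]
  [9, 4, 7, 0, 7]
  [16, 11, 14, 20, 0]
Answer: T*[3][2] = 7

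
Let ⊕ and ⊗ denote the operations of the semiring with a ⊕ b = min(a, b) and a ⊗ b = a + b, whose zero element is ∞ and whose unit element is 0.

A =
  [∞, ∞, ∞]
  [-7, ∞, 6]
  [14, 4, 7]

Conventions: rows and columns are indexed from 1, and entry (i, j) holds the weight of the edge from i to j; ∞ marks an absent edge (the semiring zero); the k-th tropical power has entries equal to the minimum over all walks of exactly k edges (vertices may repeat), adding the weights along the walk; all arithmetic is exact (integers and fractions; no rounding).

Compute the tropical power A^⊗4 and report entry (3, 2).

A^⊗2:
  [∞, ∞, ∞]
  [20, 10, 13]
  [-3, 11, 10]
A^⊗3:
  [∞, ∞, ∞]
  [3, 17, 16]
  [4, 14, 17]
A^⊗4:
  [∞, ∞, ∞]
  [10, 20, 23]
  [7, 21, 20]
Key observation: the optimum is the walk 3->2->3->3->2, with weight 4 + 6 + 7 + 4 = 21.
Optimal value attained by: walk 3->2->3->3->2.
Answer: (A^⊗4)[3][2] = 21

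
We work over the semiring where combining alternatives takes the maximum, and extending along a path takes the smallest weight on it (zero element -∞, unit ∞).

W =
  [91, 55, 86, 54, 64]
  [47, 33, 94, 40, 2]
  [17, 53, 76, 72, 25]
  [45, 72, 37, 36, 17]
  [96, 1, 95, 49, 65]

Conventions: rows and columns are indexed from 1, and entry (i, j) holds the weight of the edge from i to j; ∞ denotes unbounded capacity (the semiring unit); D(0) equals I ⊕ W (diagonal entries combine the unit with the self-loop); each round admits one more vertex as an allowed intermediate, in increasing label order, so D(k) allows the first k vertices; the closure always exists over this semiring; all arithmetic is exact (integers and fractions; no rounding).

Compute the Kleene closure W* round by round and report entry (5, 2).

D(0):
  [∞, 55, 86, 54, 64]
  [47, ∞, 94, 40, 2]
  [17, 53, ∞, 72, 25]
  [45, 72, 37, ∞, 17]
  [96, 1, 95, 49, ∞]
D(1):
  [∞, 55, 86, 54, 64]
  [47, ∞, 94, 47, 47]
  [17, 53, ∞, 72, 25]
  [45, 72, 45, ∞, 45]
  [96, 55, 95, 54, ∞]
D(2):
  [∞, 55, 86, 54, 64]
  [47, ∞, 94, 47, 47]
  [47, 53, ∞, 72, 47]
  [47, 72, 72, ∞, 47]
  [96, 55, 95, 54, ∞]
D(3):
  [∞, 55, 86, 72, 64]
  [47, ∞, 94, 72, 47]
  [47, 53, ∞, 72, 47]
  [47, 72, 72, ∞, 47]
  [96, 55, 95, 72, ∞]
D(4):
  [∞, 72, 86, 72, 64]
  [47, ∞, 94, 72, 47]
  [47, 72, ∞, 72, 47]
  [47, 72, 72, ∞, 47]
  [96, 72, 95, 72, ∞]
D(5):
  [∞, 72, 86, 72, 64]
  [47, ∞, 94, 72, 47]
  [47, 72, ∞, 72, 47]
  [47, 72, 72, ∞, 47]
  [96, 72, 95, 72, ∞]
Answer: W*[5][2] = 72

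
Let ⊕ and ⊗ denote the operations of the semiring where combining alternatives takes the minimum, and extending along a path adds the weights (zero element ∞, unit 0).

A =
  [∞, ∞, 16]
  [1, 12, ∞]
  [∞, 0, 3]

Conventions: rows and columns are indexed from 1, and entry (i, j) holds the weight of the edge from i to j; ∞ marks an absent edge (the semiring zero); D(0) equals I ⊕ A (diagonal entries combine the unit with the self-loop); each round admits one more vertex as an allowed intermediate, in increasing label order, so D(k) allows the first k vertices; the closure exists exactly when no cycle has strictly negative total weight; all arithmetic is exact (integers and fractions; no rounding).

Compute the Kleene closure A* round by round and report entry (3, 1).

D(0):
  [0, ∞, 16]
  [1, 0, ∞]
  [∞, 0, 0]
D(1):
  [0, ∞, 16]
  [1, 0, 17]
  [∞, 0, 0]
D(2):
  [0, ∞, 16]
  [1, 0, 17]
  [1, 0, 0]
D(3):
  [0, 16, 16]
  [1, 0, 17]
  [1, 0, 0]
Answer: A*[3][1] = 1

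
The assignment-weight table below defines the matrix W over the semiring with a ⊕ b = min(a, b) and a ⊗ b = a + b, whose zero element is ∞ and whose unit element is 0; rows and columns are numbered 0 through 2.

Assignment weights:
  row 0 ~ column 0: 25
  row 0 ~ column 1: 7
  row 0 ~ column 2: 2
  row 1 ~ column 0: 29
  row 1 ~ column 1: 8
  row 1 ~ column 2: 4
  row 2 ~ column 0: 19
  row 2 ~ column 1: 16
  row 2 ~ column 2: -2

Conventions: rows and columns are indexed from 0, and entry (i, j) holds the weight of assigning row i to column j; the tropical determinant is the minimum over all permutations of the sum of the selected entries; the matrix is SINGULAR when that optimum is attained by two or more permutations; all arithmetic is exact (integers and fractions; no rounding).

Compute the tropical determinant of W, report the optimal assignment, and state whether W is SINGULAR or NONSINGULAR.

σ = (0, 1, 2): 25 + 8 + (-2) = 31
σ = (0, 2, 1): 25 + 4 + 16 = 45
σ = (1, 0, 2): 7 + 29 + (-2) = 34
σ = (1, 2, 0): 7 + 4 + 19 = 30
σ = (2, 0, 1): 2 + 29 + 16 = 47
σ = (2, 1, 0): 2 + 8 + 19 = 29
Optimal value attained by: σ = (2, 1, 0).
Answer: det⊕(W) = 29; verdict: NONSINGULAR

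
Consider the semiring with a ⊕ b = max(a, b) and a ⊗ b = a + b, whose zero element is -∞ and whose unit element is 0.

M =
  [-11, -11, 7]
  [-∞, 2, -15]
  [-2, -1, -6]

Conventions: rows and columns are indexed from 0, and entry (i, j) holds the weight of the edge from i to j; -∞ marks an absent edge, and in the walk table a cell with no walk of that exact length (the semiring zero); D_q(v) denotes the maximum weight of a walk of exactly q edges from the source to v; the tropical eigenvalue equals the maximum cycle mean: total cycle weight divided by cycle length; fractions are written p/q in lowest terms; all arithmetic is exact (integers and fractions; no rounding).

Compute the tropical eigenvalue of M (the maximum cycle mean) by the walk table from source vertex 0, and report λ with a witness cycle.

q=0: [0, -∞, -∞]
q=1: [-11, -11, 7]
q=2: [5, 6, 1]
q=3: [-1, 8, 12]
Optimal cycle mean attained by: cycle 0->2->0, total 7 + (-2), length 2.
Answer: λ = 5/2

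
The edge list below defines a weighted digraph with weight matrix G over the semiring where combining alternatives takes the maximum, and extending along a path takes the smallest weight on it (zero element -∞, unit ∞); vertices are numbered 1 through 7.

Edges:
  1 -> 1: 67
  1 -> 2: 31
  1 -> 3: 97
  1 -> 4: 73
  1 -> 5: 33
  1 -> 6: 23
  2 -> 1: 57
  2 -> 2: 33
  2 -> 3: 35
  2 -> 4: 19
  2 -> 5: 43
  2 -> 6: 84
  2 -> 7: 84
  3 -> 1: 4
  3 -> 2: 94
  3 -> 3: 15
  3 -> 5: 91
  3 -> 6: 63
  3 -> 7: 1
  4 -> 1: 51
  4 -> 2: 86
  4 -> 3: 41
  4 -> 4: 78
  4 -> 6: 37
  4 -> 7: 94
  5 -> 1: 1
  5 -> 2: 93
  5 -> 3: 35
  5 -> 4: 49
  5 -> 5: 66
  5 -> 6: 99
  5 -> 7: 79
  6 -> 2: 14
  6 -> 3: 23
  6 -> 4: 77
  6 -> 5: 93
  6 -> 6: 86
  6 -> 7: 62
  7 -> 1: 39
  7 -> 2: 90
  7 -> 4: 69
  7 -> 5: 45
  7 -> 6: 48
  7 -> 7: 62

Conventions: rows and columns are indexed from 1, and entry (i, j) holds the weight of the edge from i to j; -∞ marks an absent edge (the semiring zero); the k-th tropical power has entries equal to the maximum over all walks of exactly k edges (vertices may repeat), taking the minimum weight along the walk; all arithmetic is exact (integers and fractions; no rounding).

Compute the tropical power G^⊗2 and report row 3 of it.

G^⊗2:
  [67, 94, 67, 73, 91, 63, 73]
  [57, 84, 57, 77, 84, 84, 62]
  [57, 91, 35, 63, 66, 91, 84]
  [57, 90, 51, 78, 45, 84, 84]
  [57, 79, 41, 77, 93, 86, 84]
  [51, 93, 41, 77, 86, 93, 79]
  [57, 69, 41, 69, 48, 84, 84]
Answer: row 3 of G^⊗2 = [57, 91, 35, 63, 66, 91, 84]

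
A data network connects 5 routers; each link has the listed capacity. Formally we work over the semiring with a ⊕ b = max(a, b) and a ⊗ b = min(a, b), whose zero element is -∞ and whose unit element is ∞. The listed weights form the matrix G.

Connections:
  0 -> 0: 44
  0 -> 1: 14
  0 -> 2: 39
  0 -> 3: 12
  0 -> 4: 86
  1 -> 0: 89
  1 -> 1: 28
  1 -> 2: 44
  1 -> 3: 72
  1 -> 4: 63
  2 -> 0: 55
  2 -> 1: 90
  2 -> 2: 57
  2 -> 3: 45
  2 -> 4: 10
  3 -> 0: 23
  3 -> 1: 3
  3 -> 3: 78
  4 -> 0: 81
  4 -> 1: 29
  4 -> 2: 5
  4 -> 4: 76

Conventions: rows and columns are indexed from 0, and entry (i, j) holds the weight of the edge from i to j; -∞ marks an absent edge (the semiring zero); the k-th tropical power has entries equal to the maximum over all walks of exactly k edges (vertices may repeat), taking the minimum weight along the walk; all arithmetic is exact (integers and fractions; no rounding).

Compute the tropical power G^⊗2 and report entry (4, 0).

G^⊗2:
  [81, 39, 39, 39, 76]
  [63, 44, 44, 72, 86]
  [89, 57, 57, 72, 63]
  [23, 14, 23, 78, 23]
  [76, 29, 39, 29, 81]
Key observation: the optimum is the walk 4->4->0, with weight 76 min 81 = 76.
Optimal value attained by: walk 4->4->0.
Answer: (G^⊗2)[4][0] = 76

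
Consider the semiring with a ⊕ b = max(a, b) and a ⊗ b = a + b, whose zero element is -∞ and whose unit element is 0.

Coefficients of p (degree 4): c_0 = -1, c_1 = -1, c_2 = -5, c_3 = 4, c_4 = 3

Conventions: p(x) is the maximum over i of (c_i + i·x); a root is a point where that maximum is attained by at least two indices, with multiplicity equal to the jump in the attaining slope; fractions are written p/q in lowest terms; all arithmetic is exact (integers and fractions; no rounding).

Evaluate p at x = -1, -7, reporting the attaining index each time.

p(-1) = max(-1+0·(-1)=-1, -1+1·(-1)=-2, -5+2·(-1)=-7, 4+3·(-1)=1, 3+4·(-1)=-1) = 1 (attained by i=3)
p(-7) = max(-1+0·(-7)=-1, -1+1·(-7)=-8, -5+2·(-7)=-19, 4+3·(-7)=-17, 3+4·(-7)=-25) = -1 (attained by i=0)
Answer: p(-1) = 1; p(-7) = -1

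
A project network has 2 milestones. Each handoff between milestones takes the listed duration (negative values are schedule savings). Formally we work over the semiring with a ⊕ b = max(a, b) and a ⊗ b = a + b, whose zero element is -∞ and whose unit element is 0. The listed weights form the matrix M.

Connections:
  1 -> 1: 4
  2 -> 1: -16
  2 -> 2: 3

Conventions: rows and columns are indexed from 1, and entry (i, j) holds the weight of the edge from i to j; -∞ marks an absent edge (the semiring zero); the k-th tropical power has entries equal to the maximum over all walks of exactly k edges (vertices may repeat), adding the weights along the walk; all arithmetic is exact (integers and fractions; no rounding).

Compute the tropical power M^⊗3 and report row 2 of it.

M^⊗2:
  [8, -∞]
  [-12, 6]
M^⊗3:
  [12, -∞]
  [-8, 9]
Answer: row 2 of M^⊗3 = [-8, 9]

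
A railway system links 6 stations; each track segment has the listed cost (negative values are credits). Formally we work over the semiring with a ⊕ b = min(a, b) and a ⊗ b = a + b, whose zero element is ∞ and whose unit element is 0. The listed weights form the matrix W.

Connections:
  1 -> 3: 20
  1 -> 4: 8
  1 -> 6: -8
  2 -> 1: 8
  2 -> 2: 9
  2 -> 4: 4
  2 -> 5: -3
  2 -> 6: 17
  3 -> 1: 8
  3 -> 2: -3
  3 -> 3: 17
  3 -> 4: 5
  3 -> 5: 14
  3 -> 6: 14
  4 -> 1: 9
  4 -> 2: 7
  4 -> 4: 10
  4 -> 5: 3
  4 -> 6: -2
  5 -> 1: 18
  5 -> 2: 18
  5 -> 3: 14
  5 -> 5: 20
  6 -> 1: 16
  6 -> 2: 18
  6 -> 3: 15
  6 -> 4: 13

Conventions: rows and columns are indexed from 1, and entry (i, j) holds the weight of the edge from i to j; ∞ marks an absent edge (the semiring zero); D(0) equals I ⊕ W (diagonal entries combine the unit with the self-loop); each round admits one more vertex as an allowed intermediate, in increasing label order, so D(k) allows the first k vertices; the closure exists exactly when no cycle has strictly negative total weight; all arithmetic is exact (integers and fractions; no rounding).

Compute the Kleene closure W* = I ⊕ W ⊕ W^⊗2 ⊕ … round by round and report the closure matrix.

D(0):
  [0, ∞, 20, 8, ∞, -8]
  [8, 0, ∞, 4, -3, 17]
  [8, -3, 0, 5, 14, 14]
  [9, 7, ∞, 0, 3, -2]
  [18, 18, 14, ∞, 0, ∞]
  [16, 18, 15, 13, ∞, 0]
D(1):
  [0, ∞, 20, 8, ∞, -8]
  [8, 0, 28, 4, -3, 0]
  [8, -3, 0, 5, 14, 0]
  [9, 7, 29, 0, 3, -2]
  [18, 18, 14, 26, 0, 10]
  [16, 18, 15, 13, ∞, 0]
D(2):
  [0, ∞, 20, 8, ∞, -8]
  [8, 0, 28, 4, -3, 0]
  [5, -3, 0, 1, -6, -3]
  [9, 7, 29, 0, 3, -2]
  [18, 18, 14, 22, 0, 10]
  [16, 18, 15, 13, 15, 0]
D(3):
  [0, 17, 20, 8, 14, -8]
  [8, 0, 28, 4, -3, 0]
  [5, -3, 0, 1, -6, -3]
  [9, 7, 29, 0, 3, -2]
  [18, 11, 14, 15, 0, 10]
  [16, 12, 15, 13, 9, 0]
D(4):
  [0, 15, 20, 8, 11, -8]
  [8, 0, 28, 4, -3, 0]
  [5, -3, 0, 1, -6, -3]
  [9, 7, 29, 0, 3, -2]
  [18, 11, 14, 15, 0, 10]
  [16, 12, 15, 13, 9, 0]
D(5):
  [0, 15, 20, 8, 11, -8]
  [8, 0, 11, 4, -3, 0]
  [5, -3, 0, 1, -6, -3]
  [9, 7, 17, 0, 3, -2]
  [18, 11, 14, 15, 0, 10]
  [16, 12, 15, 13, 9, 0]
D(6):
  [0, 4, 7, 5, 1, -8]
  [8, 0, 11, 4, -3, 0]
  [5, -3, 0, 1, -6, -3]
  [9, 7, 13, 0, 3, -2]
  [18, 11, 14, 15, 0, 10]
  [16, 12, 15, 13, 9, 0]
Answer: W* = [[0, 4, 7, 5, 1, -8], [8, 0, 11, 4, -3, 0], [5, -3, 0, 1, -6, -3], [9, 7, 13, 0, 3, -2], [18, 11, 14, 15, 0, 10], [16, 12, 15, 13, 9, 0]]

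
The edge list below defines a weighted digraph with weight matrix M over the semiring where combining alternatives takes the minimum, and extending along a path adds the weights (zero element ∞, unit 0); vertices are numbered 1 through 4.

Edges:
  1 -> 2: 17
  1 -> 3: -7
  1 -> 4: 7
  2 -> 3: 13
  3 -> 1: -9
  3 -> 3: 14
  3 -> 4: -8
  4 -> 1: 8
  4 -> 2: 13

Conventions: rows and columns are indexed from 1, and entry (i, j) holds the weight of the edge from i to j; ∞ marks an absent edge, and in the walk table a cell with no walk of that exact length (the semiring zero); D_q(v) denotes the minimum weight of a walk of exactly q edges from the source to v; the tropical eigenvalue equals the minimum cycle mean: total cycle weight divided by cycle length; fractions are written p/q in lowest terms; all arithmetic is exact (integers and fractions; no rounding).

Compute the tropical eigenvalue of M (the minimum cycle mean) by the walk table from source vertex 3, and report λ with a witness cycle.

q=0: [∞, ∞, 0, ∞]
q=1: [-9, ∞, 14, -8]
q=2: [0, 5, -16, -2]
q=3: [-25, 11, -7, -24]
q=4: [-16, -11, -32, -18]
Optimal cycle mean attained by: cycle 1->3->1, total (-7) + (-9), length 2.
Answer: λ = -8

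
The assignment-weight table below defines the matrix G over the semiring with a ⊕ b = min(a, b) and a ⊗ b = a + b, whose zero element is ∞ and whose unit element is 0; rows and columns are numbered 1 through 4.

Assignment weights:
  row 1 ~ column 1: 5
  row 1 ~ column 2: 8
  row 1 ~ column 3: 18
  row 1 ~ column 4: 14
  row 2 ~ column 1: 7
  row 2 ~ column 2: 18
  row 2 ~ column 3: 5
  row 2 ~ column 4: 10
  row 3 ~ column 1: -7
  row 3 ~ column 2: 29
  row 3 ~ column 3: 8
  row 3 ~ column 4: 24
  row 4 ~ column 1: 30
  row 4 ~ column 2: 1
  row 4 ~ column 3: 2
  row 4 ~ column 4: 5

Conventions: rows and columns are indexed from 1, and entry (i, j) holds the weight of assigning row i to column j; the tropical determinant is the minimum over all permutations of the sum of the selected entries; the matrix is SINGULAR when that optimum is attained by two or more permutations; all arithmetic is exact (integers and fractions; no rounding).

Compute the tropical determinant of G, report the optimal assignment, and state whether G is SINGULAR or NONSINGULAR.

σ = (1, 2, 3, 4): 5 + 18 + 8 + 5 = 36
σ = (1, 2, 4, 3): 5 + 18 + 24 + 2 = 49
σ = (1, 3, 2, 4): 5 + 5 + 29 + 5 = 44
σ = (1, 3, 4, 2): 5 + 5 + 24 + 1 = 35
σ = (1, 4, 2, 3): 5 + 10 + 29 + 2 = 46
σ = (1, 4, 3, 2): 5 + 10 + 8 + 1 = 24
σ = (2, 1, 3, 4): 8 + 7 + 8 + 5 = 28
σ = (2, 1, 4, 3): 8 + 7 + 24 + 2 = 41
σ = (2, 3, 1, 4): 8 + 5 + (-7) + 5 = 11
σ = (2, 3, 4, 1): 8 + 5 + 24 + 30 = 67
σ = (2, 4, 1, 3): 8 + 10 + (-7) + 2 = 13
σ = (2, 4, 3, 1): 8 + 10 + 8 + 30 = 56
σ = (3, 1, 2, 4): 18 + 7 + 29 + 5 = 59
σ = (3, 1, 4, 2): 18 + 7 + 24 + 1 = 50
σ = (3, 2, 1, 4): 18 + 18 + (-7) + 5 = 34
σ = (3, 2, 4, 1): 18 + 18 + 24 + 30 = 90
σ = (3, 4, 1, 2): 18 + 10 + (-7) + 1 = 22
σ = (3, 4, 2, 1): 18 + 10 + 29 + 30 = 87
σ = (4, 1, 2, 3): 14 + 7 + 29 + 2 = 52
σ = (4, 1, 3, 2): 14 + 7 + 8 + 1 = 30
σ = (4, 2, 1, 3): 14 + 18 + (-7) + 2 = 27
σ = (4, 2, 3, 1): 14 + 18 + 8 + 30 = 70
σ = (4, 3, 1, 2): 14 + 5 + (-7) + 1 = 13
σ = (4, 3, 2, 1): 14 + 5 + 29 + 30 = 78
Optimal value attained by: σ = (2, 3, 1, 4).
Answer: det⊕(G) = 11; verdict: NONSINGULAR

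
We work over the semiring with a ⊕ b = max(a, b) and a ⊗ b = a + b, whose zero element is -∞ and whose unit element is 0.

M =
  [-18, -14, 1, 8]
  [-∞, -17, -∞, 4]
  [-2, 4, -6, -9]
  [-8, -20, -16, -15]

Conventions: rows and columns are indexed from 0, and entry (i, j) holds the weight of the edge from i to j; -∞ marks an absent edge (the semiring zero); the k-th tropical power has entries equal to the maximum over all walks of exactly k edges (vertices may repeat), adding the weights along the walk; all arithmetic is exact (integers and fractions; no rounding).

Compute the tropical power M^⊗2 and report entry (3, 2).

M^⊗2:
  [0, 5, -5, -7]
  [-4, -16, -12, -11]
  [-8, -2, -1, 8]
  [-18, -12, -7, 0]
Key observation: the optimum is the walk 3->0->2, with weight (-8) + 1 = -7.
Optimal value attained by: walk 3->0->2.
Answer: (M^⊗2)[3][2] = -7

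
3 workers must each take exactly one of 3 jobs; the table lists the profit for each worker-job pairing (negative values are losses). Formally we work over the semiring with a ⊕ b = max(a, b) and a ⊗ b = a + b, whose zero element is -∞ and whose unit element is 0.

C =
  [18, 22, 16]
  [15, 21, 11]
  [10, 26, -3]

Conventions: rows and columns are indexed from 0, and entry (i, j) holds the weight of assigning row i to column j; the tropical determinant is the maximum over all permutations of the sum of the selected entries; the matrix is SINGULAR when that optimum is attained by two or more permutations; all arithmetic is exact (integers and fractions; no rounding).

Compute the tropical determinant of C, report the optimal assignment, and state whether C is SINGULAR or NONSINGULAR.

σ = (0, 1, 2): 18 + 21 + (-3) = 36
σ = (0, 2, 1): 18 + 11 + 26 = 55
σ = (1, 0, 2): 22 + 15 + (-3) = 34
σ = (1, 2, 0): 22 + 11 + 10 = 43
σ = (2, 0, 1): 16 + 15 + 26 = 57
σ = (2, 1, 0): 16 + 21 + 10 = 47
Optimal value attained by: σ = (2, 0, 1).
Answer: det⊕(C) = 57; verdict: NONSINGULAR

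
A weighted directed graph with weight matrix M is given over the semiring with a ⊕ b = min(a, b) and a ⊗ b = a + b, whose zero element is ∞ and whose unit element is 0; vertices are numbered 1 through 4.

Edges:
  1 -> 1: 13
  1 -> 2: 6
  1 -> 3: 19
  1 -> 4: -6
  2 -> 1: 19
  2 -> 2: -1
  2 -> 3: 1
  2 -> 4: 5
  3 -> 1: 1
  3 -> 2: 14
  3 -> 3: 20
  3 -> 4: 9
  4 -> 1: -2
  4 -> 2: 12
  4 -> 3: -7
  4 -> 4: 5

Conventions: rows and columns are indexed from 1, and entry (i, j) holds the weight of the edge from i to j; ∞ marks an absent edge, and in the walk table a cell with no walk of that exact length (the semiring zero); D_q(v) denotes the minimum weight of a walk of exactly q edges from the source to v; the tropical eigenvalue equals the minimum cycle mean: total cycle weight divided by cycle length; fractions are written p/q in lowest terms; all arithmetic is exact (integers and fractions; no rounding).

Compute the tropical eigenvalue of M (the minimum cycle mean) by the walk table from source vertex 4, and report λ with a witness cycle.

q=0: [∞, ∞, ∞, 0]
q=1: [-2, 12, -7, 5]
q=2: [-6, 4, -2, -8]
q=3: [-10, 0, -15, -12]
q=4: [-14, -4, -19, -16]
Optimal cycle mean attained by: cycle 1->4->1, total (-6) + (-2), length 2.
Answer: λ = -4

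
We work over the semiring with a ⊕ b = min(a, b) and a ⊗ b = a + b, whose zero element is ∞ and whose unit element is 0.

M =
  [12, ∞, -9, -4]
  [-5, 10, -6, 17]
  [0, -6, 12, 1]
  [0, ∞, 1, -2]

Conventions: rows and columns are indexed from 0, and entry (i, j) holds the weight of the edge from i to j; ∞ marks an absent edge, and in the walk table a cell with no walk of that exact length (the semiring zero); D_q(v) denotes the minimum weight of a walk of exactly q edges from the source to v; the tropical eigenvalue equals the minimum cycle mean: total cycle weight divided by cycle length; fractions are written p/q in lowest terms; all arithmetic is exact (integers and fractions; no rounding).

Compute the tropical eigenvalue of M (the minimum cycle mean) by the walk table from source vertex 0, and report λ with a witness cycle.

q=0: [0, ∞, ∞, ∞]
q=1: [12, ∞, -9, -4]
q=2: [-9, -15, -3, -8]
q=3: [-20, -9, -21, -13]
q=4: [-21, -27, -29, -24]
Optimal cycle mean attained by: cycle 0->2->1->0, total (-9) + (-6) + (-5), length 3.
Answer: λ = -20/3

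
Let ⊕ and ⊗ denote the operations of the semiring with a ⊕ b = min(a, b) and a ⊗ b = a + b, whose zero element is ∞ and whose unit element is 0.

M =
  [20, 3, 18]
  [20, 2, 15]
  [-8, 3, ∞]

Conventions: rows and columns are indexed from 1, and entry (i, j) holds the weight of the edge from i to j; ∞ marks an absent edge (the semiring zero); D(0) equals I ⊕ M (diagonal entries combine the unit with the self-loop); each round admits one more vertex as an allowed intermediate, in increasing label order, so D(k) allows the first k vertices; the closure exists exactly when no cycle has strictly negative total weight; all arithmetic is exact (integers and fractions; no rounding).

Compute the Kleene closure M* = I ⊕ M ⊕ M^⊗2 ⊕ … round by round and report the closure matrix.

D(0):
  [0, 3, 18]
  [20, 0, 15]
  [-8, 3, 0]
D(1):
  [0, 3, 18]
  [20, 0, 15]
  [-8, -5, 0]
D(2):
  [0, 3, 18]
  [20, 0, 15]
  [-8, -5, 0]
D(3):
  [0, 3, 18]
  [7, 0, 15]
  [-8, -5, 0]
Answer: M* = [[0, 3, 18], [7, 0, 15], [-8, -5, 0]]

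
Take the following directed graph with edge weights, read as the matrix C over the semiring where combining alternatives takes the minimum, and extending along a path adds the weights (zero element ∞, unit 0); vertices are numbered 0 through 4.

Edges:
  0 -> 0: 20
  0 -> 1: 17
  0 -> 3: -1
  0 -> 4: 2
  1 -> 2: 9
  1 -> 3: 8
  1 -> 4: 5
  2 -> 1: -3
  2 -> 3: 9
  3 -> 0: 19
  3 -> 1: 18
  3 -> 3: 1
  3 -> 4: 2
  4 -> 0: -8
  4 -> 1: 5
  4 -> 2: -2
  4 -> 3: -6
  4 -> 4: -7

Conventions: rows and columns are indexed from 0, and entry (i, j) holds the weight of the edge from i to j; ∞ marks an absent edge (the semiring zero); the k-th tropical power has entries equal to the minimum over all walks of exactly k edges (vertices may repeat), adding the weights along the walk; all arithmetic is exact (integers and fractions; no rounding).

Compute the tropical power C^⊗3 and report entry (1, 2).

C^⊗2:
  [-6, 7, 0, -4, -5]
  [-3, 6, 3, -1, -2]
  [28, 27, 6, 5, 2]
  [-6, 7, 0, -4, -5]
  [-15, -5, -9, -13, -14]
C^⊗3:
  [-13, -3, -7, -11, -12]
  [-10, 0, -4, -8, -9]
  [-6, 3, 0, -4, -5]
  [-13, -3, -7, -11, -12]
  [-22, -12, -16, -20, -21]
Key observation: the optimum is the walk 1->4->4->2, with weight 5 + (-7) + (-2) = -4.
Optimal value attained by: walk 1->4->4->2.
Answer: (C^⊗3)[1][2] = -4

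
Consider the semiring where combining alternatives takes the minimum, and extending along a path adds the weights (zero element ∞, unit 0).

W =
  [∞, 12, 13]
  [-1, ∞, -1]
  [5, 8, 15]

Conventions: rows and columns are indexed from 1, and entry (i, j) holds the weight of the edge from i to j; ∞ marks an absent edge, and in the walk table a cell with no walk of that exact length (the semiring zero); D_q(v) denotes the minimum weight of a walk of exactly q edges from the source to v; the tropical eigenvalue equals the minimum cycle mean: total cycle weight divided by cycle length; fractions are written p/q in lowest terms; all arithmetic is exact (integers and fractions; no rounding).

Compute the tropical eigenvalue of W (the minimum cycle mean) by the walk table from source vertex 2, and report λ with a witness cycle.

q=0: [∞, 0, ∞]
q=1: [-1, ∞, -1]
q=2: [4, 7, 12]
q=3: [6, 16, 6]
Optimal cycle mean attained by: cycle 2->3->2, total (-1) + 8, length 2.
Answer: λ = 7/2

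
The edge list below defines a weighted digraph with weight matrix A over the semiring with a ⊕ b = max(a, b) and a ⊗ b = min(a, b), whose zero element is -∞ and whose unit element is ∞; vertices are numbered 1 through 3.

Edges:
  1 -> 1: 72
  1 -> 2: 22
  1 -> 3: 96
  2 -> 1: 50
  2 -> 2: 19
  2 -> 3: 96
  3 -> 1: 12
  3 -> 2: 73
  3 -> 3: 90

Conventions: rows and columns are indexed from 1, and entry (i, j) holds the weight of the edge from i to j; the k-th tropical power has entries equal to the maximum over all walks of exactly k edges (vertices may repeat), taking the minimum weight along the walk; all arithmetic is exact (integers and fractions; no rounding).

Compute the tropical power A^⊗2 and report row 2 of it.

A^⊗2:
  [72, 73, 90]
  [50, 73, 90]
  [50, 73, 90]
Answer: row 2 of A^⊗2 = [50, 73, 90]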